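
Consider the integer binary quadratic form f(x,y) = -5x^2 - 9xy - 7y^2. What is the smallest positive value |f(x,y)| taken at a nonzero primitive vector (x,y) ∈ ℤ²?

translate: b→-1 (≡9 mod 10), so (5,9,7)→(5,-1,3)
flip: (5,-1,3)→(3,1,5)
reduced (well bottom): (3,1,5) with a≤c, −a<b≤a
well minimum |f| = |-3| = 3 (negative-definite)

3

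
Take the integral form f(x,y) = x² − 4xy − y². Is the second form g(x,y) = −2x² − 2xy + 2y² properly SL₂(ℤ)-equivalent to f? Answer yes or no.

D₁ = 20, D₂ = 20
river cycle of f (length 2): (-1, 4, 1), (1, 4, -1)
river cycle of g (length 2): (2, 2, -2), (-2, 2, 2)
cycles differ ⇒ inequivalent

no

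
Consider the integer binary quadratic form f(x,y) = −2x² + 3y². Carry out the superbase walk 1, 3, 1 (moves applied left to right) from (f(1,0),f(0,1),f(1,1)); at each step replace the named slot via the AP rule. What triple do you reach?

start (-2,3,1) = (f(1,0),f(0,1),f(1,1))
replace slot 1: 2·(3+1) − (-2) = 10 → (10,3,1)
replace slot 3: 2·(10+3) − 1 = 25 → (10,3,25)
replace slot 1: 2·(3+25) − 10 = 46 → (46,3,25)

46,3,25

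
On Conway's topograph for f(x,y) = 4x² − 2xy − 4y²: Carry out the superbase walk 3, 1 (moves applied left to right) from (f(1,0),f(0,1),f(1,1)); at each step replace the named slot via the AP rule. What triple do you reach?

start (4,-4,-2) = (f(1,0),f(0,1),f(1,1))
replace slot 3: 2·(4+(-4)) − (-2) = 2 → (4,-4,2)
replace slot 1: 2·((-4)+2) − 4 = -8 → (-8,-4,2)

-8,-4,2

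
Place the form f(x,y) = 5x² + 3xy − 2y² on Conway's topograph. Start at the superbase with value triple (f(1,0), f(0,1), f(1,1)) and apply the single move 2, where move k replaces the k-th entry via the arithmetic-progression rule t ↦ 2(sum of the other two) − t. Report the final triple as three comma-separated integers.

start (5,-2,6) = (f(1,0),f(0,1),f(1,1))
replace slot 2: 2·(5+6) − (-2) = 24 → (5,24,6)

5,24,6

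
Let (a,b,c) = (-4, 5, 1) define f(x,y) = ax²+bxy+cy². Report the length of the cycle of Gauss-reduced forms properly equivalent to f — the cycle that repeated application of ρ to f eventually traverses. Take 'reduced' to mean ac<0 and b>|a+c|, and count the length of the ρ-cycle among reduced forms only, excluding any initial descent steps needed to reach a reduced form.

D = 41, ⌊√D⌋ = 6
river: ρ → (1,5,-4)
river: ρ → (-4,3,2)
river: ρ → (2,5,-2)
river: ρ → (-2,3,4)
river: ρ → (4,5,-1)
river: ρ → (-1,5,4)
river: ρ → (4,3,-2)
river: ρ → (-2,5,2)
river: ρ → (2,3,-4)
river: ρ → (-4,5,1)
ρ-cycle length = 10 (tail of 0 descent steps not counted)

10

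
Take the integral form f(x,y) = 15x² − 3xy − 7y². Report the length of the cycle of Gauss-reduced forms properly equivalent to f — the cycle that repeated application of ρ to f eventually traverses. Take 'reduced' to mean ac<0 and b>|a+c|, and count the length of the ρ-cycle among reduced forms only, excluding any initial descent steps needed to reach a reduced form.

D = 429, ⌊√D⌋ = 20
descent: ρ → (-7,17,5)  [lands on river]
river: ρ → (5,13,-13)
river: ρ → (-13,13,5)
river: ρ → (5,17,-7)
river: ρ → (-7,11,11)
river: ρ → (11,11,-7)
ρ-cycle length = 6 (tail of 1 descent step not counted)

6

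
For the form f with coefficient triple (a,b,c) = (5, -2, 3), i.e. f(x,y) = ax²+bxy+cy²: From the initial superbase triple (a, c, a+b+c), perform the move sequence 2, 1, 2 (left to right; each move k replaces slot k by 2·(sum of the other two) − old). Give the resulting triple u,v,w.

start (5,3,6) = (f(1,0),f(0,1),f(1,1))
replace slot 2: 2·(5+6) − 3 = 19 → (5,19,6)
replace slot 1: 2·(19+6) − 5 = 45 → (45,19,6)
replace slot 2: 2·(45+6) − 19 = 83 → (45,83,6)

45,83,6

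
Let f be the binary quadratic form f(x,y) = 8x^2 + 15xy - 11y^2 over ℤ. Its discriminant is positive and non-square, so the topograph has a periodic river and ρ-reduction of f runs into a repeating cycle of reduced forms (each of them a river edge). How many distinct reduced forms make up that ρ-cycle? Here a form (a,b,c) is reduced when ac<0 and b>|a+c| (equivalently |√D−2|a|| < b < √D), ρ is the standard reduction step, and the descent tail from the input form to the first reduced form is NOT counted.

D = 577, ⌊√D⌋ = 24
river: ρ → (-11,7,12)
river: ρ → (12,17,-6)
river: ρ → (-6,19,9)
river: ρ → (9,17,-8)
river: ρ → (-8,15,11)
river: ρ → (11,7,-12)
river: ρ → (-12,17,6)
river: ρ → (6,19,-9)
river: ρ → (-9,17,8)
river: ρ → (8,15,-11)
ρ-cycle length = 10 (tail of 0 descent steps not counted)

10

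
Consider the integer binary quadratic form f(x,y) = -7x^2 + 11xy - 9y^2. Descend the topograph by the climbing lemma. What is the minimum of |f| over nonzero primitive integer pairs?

translate: b→3 (≡-11 mod 14), so (7,-11,9)→(7,3,5)
flip: (7,3,5)→(5,-3,7)
reduced (well bottom): (5,-3,7) with a≤c, −a<b≤a
well minimum |f| = |-5| = 5 (negative-definite)

5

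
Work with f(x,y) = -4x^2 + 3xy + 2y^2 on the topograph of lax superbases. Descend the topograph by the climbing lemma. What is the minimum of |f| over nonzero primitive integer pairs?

river: ρ → (2,5,-2)
river: ρ → (-2,3,4)
river: ρ → (4,5,-1)
river: ρ → (-1,5,4)
river: ρ → (4,3,-2)
river: ρ → (-2,5,2)
river: ρ → (2,3,-4)
river: ρ → (-4,5,1)
river: ρ → (1,5,-4)
river: ρ → (-4,3,2)
closes: descent 0, river 10
min |a| on river = 1

1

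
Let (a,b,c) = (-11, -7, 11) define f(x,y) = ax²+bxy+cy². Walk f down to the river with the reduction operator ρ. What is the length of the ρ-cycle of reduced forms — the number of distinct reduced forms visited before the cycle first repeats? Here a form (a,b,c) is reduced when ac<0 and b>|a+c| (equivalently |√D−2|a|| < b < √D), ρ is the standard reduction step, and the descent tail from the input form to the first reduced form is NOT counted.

D = 533, ⌊√D⌋ = 23
descent: ρ → (11,7,-11)  [lands on river]
river: ρ → (-11,15,7)
river: ρ → (7,13,-13)
river: ρ → (-13,13,7)
river: ρ → (7,15,-11)
river: ρ → (-11,7,11)
river: ρ → (11,15,-7)
river: ρ → (-7,13,13)
river: ρ → (13,13,-7)
river: ρ → (-7,15,11)
ρ-cycle length = 10 (tail of 1 descent step not counted)

10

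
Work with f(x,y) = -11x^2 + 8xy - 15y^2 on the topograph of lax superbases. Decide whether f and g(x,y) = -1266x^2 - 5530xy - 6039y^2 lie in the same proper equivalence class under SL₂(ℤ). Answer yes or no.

D₁ = -596, D₂ = -596
f is negative-definite; reduce −f:
−f: reduced (well bottom): (11,-8,15) with a≤c, −a<b≤a
flip sign back: reduced form of f is (-11,8,-15)
g is negative-definite; reduce −g:
−g: translate: b→466 (≡5530 mod 2532), so (1266,5530,6039)→(1266,466,43)
−g: flip: (1266,466,43)→(43,-466,1266)
−g: translate: b→-36 (≡-466 mod 86), so (43,-466,1266)→(43,-36,11)
−g: flip: (43,-36,11)→(11,36,43)
−g: translate: b→-8 (≡36 mod 22), so (11,36,43)→(11,-8,15)
−g: reduced (well bottom): (11,-8,15) with a≤c, −a<b≤a
flip sign back: reduced form of g is (-11,8,-15)
reduced forms (-11, 8, -15) vs (-11, 8, -15) ⇒ equivalent

yes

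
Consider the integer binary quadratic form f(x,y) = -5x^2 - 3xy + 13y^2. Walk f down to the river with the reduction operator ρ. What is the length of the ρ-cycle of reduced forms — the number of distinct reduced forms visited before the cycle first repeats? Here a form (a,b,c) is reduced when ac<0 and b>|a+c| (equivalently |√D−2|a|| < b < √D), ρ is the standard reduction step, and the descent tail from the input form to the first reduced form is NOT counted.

D = 269, ⌊√D⌋ = 16
descent: ρ → (13,3,-5)
descent: ρ → (-5,7,11)  [lands on river]
river: ρ → (11,15,-1)
river: ρ → (-1,15,11)
river: ρ → (11,7,-5)
river: ρ → (-5,13,5)
river: ρ → (5,7,-11)
river: ρ → (-11,15,1)
river: ρ → (1,15,-11)
river: ρ → (-11,7,5)
river: ρ → (5,13,-5)
ρ-cycle length = 10 (tail of 2 descent steps not counted)

10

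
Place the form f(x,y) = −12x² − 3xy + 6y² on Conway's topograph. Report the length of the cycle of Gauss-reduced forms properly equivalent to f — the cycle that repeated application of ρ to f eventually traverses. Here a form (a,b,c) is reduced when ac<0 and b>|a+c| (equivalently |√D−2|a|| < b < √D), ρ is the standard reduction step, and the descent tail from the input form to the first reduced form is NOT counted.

D = 297, ⌊√D⌋ = 17
descent: ρ → (6,15,-3)  [lands on river]
river: ρ → (-3,15,6)
river: ρ → (6,9,-9)
river: ρ → (-9,9,6)
ρ-cycle length = 4 (tail of 1 descent step not counted)

4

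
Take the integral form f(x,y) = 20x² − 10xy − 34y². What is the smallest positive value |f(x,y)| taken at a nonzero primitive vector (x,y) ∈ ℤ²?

descent: ρ → (-34,10,20)
descent: ρ → (20,30,-24)  [lands on river]
river: ρ → (-24,18,26)
river: ρ → (26,34,-16)
river: ρ → (-16,30,30)
river: ρ → (30,30,-16)
river: ρ → (-16,34,26)
river: ρ → (26,18,-24)
river: ρ → (-24,30,20)
river: ρ → (20,50,-4)
river: ρ → (-4,46,44)
river: ρ → (44,42,-6)
river: ρ → (-6,42,44)
river: ρ → (44,46,-4)
river: ρ → (-4,50,20)
closes: descent 2, river 14
min |a| on river = 4

4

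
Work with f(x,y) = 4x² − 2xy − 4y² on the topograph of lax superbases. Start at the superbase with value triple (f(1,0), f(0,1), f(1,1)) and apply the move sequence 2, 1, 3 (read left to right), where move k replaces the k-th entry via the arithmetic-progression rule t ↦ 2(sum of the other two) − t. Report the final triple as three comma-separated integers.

start (4,-4,-2) = (f(1,0),f(0,1),f(1,1))
replace slot 2: 2·(4+(-2)) − (-4) = 8 → (4,8,-2)
replace slot 1: 2·(8+(-2)) − 4 = 8 → (8,8,-2)
replace slot 3: 2·(8+8) − (-2) = 34 → (8,8,34)

8,8,34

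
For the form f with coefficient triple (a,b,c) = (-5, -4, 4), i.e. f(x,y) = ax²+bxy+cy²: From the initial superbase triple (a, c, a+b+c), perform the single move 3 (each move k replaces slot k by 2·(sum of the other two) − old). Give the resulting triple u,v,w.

start (-5,4,-5) = (f(1,0),f(0,1),f(1,1))
replace slot 3: 2·((-5)+4) − (-5) = 3 → (-5,4,3)

-5,4,3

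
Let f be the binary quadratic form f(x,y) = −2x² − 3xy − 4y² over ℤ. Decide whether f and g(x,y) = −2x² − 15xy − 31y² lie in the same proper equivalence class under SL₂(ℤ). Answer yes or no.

D₁ = -23, D₂ = -23
f is negative-definite; reduce −f:
−f: translate: b→-1 (≡3 mod 4), so (2,3,4)→(2,-1,3)
−f: reduced (well bottom): (2,-1,3) with a≤c, −a<b≤a
flip sign back: reduced form of f is (-2,1,-3)
g is negative-definite; reduce −g:
−g: translate: b→-1 (≡15 mod 4), so (2,15,31)→(2,-1,3)
−g: reduced (well bottom): (2,-1,3) with a≤c, −a<b≤a
flip sign back: reduced form of g is (-2,1,-3)
reduced forms (-2, 1, -3) vs (-2, 1, -3) ⇒ equivalent

yes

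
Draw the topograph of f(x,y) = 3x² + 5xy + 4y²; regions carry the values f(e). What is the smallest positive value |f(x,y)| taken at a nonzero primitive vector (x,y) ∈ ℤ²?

translate: b→-1 (≡5 mod 6), so (3,5,4)→(3,-1,2)
flip: (3,-1,2)→(2,1,3)
reduced (well bottom): (2,1,3) with a≤c, −a<b≤a
well minimum = a = 2

2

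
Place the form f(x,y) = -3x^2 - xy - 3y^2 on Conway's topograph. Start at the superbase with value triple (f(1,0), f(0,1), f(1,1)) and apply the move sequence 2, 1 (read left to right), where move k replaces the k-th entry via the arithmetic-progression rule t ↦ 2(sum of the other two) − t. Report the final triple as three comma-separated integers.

start (-3,-3,-7) = (f(1,0),f(0,1),f(1,1))
replace slot 2: 2·((-3)+(-7)) − (-3) = -17 → (-3,-17,-7)
replace slot 1: 2·((-17)+(-7)) − (-3) = -45 → (-45,-17,-7)

-45,-17,-7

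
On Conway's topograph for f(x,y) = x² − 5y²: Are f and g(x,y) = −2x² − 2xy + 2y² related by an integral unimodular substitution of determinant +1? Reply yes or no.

D₁ = 20, D₂ = 20
river cycle of f (length 2): (1, 4, -1), (-1, 4, 1)
river cycle of g (length 2): (2, 2, -2), (-2, 2, 2)
cycles differ ⇒ inequivalent

no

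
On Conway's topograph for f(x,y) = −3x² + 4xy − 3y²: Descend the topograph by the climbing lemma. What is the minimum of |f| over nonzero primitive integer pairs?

translate: b→2 (≡-4 mod 6), so (3,-4,3)→(3,2,2)
flip: (3,2,2)→(2,-2,3)
translate: b→2 (≡-2 mod 4), so (2,-2,3)→(2,2,3)
reduced (well bottom): (2,2,3) with a≤c, −a<b≤a
well minimum |f| = |-2| = 2 (negative-definite)

2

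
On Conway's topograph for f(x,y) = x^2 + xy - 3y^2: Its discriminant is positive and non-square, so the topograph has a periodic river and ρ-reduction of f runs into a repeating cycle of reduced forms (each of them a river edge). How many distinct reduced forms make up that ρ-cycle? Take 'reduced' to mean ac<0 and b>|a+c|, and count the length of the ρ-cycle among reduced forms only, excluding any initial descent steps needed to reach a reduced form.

D = 13, ⌊√D⌋ = 3
descent: ρ → (-3,-1,1)
descent: ρ → (1,3,-1)  [lands on river]
river: ρ → (-1,3,1)
ρ-cycle length = 2 (tail of 2 descent steps not counted)

2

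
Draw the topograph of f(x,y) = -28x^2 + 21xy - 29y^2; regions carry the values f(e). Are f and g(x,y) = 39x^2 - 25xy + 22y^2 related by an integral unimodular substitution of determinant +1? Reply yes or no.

D₁ = -2807, D₂ = -2807
f is negative-definite; reduce −f:
−f: reduced (well bottom): (28,-21,29) with a≤c, −a<b≤a
flip sign back: reduced form of f is (-28,21,-29)
g: flip: (39,-25,22)→(22,25,39)
g: translate: b→-19 (≡25 mod 44), so (22,25,39)→(22,-19,36)
g: reduced (well bottom): (22,-19,36) with a≤c, −a<b≤a
reduced forms (-28, 21, -29) vs (22, -19, 36) ⇒ inequivalent

no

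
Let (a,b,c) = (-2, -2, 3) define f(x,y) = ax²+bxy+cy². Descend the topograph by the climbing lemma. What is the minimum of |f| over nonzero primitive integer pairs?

descent: ρ → (3,2,-2)  [lands on river]
river: ρ → (-2,2,3)
river: ρ → (3,4,-1)
river: ρ → (-1,4,3)
closes: descent 1, river 4
min |a| on river = 1

1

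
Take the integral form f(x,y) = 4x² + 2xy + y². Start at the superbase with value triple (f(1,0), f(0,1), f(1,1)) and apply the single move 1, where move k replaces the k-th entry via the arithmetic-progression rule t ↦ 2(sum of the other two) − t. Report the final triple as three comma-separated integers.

start (4,1,7) = (f(1,0),f(0,1),f(1,1))
replace slot 1: 2·(1+7) − 4 = 12 → (12,1,7)

12,1,7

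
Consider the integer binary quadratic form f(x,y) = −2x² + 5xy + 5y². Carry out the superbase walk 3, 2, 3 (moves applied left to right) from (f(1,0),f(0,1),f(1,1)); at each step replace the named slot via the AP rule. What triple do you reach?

start (-2,5,8) = (f(1,0),f(0,1),f(1,1))
replace slot 3: 2·((-2)+5) − 8 = -2 → (-2,5,-2)
replace slot 2: 2·((-2)+(-2)) − 5 = -13 → (-2,-13,-2)
replace slot 3: 2·((-2)+(-13)) − (-2) = -28 → (-2,-13,-28)

-2,-13,-28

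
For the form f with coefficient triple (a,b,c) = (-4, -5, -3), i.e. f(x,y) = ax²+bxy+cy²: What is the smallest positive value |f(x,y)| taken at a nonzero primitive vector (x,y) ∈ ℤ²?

translate: b→-3 (≡5 mod 8), so (4,5,3)→(4,-3,2)
flip: (4,-3,2)→(2,3,4)
translate: b→-1 (≡3 mod 4), so (2,3,4)→(2,-1,3)
reduced (well bottom): (2,-1,3) with a≤c, −a<b≤a
well minimum |f| = |-2| = 2 (negative-definite)

2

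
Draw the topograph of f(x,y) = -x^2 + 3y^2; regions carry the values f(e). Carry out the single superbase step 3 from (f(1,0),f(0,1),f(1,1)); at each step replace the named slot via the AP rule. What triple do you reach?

start (-1,3,2) = (f(1,0),f(0,1),f(1,1))
replace slot 3: 2·((-1)+3) − 2 = 2 → (-1,3,2)

-1,3,2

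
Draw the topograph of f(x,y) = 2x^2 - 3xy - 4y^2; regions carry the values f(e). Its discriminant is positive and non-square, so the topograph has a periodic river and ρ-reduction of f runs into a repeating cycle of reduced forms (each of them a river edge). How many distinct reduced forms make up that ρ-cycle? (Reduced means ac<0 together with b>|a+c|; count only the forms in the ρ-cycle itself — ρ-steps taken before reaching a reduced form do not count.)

D = 41, ⌊√D⌋ = 6
descent: ρ → (-4,3,2)  [lands on river]
river: ρ → (2,5,-2)
river: ρ → (-2,3,4)
river: ρ → (4,5,-1)
river: ρ → (-1,5,4)
river: ρ → (4,3,-2)
river: ρ → (-2,5,2)
river: ρ → (2,3,-4)
river: ρ → (-4,5,1)
river: ρ → (1,5,-4)
ρ-cycle length = 10 (tail of 1 descent step not counted)

10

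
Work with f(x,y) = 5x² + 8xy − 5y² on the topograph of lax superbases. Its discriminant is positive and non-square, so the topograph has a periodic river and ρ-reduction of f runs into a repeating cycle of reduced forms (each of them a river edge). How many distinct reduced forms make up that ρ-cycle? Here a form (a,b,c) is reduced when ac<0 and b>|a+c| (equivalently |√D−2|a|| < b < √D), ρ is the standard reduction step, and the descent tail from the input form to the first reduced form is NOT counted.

D = 164, ⌊√D⌋ = 12
river: ρ → (-5,12,1)
river: ρ → (1,12,-5)
river: ρ → (-5,8,5)
river: ρ → (5,12,-1)
river: ρ → (-1,12,5)
river: ρ → (5,8,-5)
ρ-cycle length = 6 (tail of 0 descent steps not counted)

6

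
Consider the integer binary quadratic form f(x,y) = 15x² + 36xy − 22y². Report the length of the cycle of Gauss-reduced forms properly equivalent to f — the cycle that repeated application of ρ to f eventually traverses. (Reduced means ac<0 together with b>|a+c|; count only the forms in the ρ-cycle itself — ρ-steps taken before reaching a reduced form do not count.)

D = 2616, ⌊√D⌋ = 51
river: ρ → (-22,8,29)
river: ρ → (29,50,-1)
river: ρ → (-1,50,29)
river: ρ → (29,8,-22)
river: ρ → (-22,36,15)
river: ρ → (15,24,-34)
river: ρ → (-34,44,5)
river: ρ → (5,46,-25)
river: ρ → (-25,4,26)
river: ρ → (26,48,-3)
river: ρ → (-3,48,26)
river: ρ → (26,4,-25)
river: ρ → (-25,46,5)
river: ρ → (5,44,-34)
river: ρ → (-34,24,15)
river: ρ → (15,36,-22)
ρ-cycle length = 16 (tail of 0 descent steps not counted)

16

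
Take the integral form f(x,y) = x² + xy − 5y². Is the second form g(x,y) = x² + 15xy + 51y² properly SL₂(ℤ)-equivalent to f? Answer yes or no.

D₁ = 21, D₂ = 21
river cycle of f (length 2): (1, 3, -3), (-3, 3, 1)
river cycle of g (length 2): (1, 3, -3), (-3, 3, 1)
cycles coincide ⇒ equivalent

yes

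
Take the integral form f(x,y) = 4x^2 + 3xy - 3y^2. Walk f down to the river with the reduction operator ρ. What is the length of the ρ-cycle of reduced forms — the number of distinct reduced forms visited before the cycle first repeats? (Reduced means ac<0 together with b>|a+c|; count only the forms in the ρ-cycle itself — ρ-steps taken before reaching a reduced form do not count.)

D = 57, ⌊√D⌋ = 7
river: ρ → (-3,3,4)
river: ρ → (4,5,-2)
river: ρ → (-2,7,1)
river: ρ → (1,7,-2)
river: ρ → (-2,5,4)
river: ρ → (4,3,-3)
ρ-cycle length = 6 (tail of 0 descent steps not counted)

6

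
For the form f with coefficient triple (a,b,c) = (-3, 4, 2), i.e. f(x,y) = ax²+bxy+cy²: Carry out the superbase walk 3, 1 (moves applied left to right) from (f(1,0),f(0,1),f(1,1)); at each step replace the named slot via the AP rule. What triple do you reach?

start (-3,2,3) = (f(1,0),f(0,1),f(1,1))
replace slot 3: 2·((-3)+2) − 3 = -5 → (-3,2,-5)
replace slot 1: 2·(2+(-5)) − (-3) = -3 → (-3,2,-5)

-3,2,-5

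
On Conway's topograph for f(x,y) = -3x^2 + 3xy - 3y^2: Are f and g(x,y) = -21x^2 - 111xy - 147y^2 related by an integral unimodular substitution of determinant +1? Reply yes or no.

D₁ = -27, D₂ = -27
f is negative-definite; reduce −f:
−f: translate: b→3 (≡-3 mod 6), so (3,-3,3)→(3,3,3)
−f: reduced (well bottom): (3,3,3) with a≤c, −a<b≤a
flip sign back: reduced form of f is (-3,-3,-3)
g is negative-definite; reduce −g:
−g: translate: b→-15 (≡111 mod 42), so (21,111,147)→(21,-15,3)
−g: flip: (21,-15,3)→(3,15,21)
−g: translate: b→3 (≡15 mod 6), so (3,15,21)→(3,3,3)
−g: reduced (well bottom): (3,3,3) with a≤c, −a<b≤a
flip sign back: reduced form of g is (-3,-3,-3)
reduced forms (-3, -3, -3) vs (-3, -3, -3) ⇒ equivalent

yes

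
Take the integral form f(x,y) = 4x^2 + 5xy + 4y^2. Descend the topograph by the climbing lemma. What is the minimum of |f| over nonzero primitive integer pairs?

translate: b→-3 (≡5 mod 8), so (4,5,4)→(4,-3,3)
flip: (4,-3,3)→(3,3,4)
reduced (well bottom): (3,3,4) with a≤c, −a<b≤a
well minimum = a = 3

3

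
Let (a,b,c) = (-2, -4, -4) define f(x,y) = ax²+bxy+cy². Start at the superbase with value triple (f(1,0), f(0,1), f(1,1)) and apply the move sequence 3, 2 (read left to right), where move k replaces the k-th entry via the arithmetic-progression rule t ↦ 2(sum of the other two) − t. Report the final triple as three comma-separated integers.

start (-2,-4,-10) = (f(1,0),f(0,1),f(1,1))
replace slot 3: 2·((-2)+(-4)) − (-10) = -2 → (-2,-4,-2)
replace slot 2: 2·((-2)+(-2)) − (-4) = -4 → (-2,-4,-2)

-2,-4,-2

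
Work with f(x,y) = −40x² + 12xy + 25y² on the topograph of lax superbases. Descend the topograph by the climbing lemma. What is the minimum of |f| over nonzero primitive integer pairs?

descent: ρ → (25,38,-27)  [lands on river]
river: ρ → (-27,16,36)
river: ρ → (36,56,-7)
river: ρ → (-7,56,36)
river: ρ → (36,16,-27)
river: ρ → (-27,38,25)
river: ρ → (25,62,-3)
river: ρ → (-3,64,4)
river: ρ → (4,64,-3)
river: ρ → (-3,62,25)
closes: descent 1, river 10
min |a| on river = 3

3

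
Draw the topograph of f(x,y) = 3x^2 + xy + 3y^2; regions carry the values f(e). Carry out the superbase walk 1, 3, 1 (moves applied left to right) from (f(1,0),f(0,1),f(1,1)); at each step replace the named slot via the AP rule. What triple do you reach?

start (3,3,7) = (f(1,0),f(0,1),f(1,1))
replace slot 1: 2·(3+7) − 3 = 17 → (17,3,7)
replace slot 3: 2·(17+3) − 7 = 33 → (17,3,33)
replace slot 1: 2·(3+33) − 17 = 55 → (55,3,33)

55,3,33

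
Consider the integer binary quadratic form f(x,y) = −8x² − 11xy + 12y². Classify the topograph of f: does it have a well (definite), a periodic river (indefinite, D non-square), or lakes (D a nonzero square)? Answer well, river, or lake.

D = b²−4ac = (-11)² − 4·(-8)·12 = 505
D > 0 non-square ⇒ indefinite ⇒ periodic river

river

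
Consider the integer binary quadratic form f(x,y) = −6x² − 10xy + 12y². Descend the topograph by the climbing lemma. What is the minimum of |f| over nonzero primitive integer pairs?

descent: ρ → (12,10,-6)  [lands on river]
river: ρ → (-6,14,8)
river: ρ → (8,18,-2)
river: ρ → (-2,18,8)
river: ρ → (8,14,-6)
river: ρ → (-6,10,12)
river: ρ → (12,14,-4)
river: ρ → (-4,18,4)
river: ρ → (4,14,-12)
river: ρ → (-12,10,6)
river: ρ → (6,14,-8)
river: ρ → (-8,18,2)
river: ρ → (2,18,-8)
river: ρ → (-8,14,6)
river: ρ → (6,10,-12)
river: ρ → (-12,14,4)
river: ρ → (4,18,-4)
river: ρ → (-4,14,12)
closes: descent 1, river 18
min |a| on river = 2

2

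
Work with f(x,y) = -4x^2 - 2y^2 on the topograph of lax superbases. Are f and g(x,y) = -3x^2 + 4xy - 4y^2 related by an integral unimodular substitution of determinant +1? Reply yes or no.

D₁ = -32, D₂ = -32
f is negative-definite; reduce −f:
−f: flip: (4,0,2)→(2,0,4)
−f: reduced (well bottom): (2,0,4) with a≤c, −a<b≤a
flip sign back: reduced form of f is (-2,0,-4)
g is negative-definite; reduce −g:
−g: translate: b→2 (≡-4 mod 6), so (3,-4,4)→(3,2,3)
−g: reduced (well bottom): (3,2,3) with a≤c, −a<b≤a
flip sign back: reduced form of g is (-3,-2,-3)
reduced forms (-2, 0, -4) vs (-3, -2, -3) ⇒ inequivalent

no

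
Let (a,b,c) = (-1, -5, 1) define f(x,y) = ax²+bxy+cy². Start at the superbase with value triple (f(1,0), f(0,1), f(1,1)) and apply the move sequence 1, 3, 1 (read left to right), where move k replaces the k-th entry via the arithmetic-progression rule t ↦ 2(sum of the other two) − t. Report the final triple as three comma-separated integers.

start (-1,1,-5) = (f(1,0),f(0,1),f(1,1))
replace slot 1: 2·(1+(-5)) − (-1) = -7 → (-7,1,-5)
replace slot 3: 2·((-7)+1) − (-5) = -7 → (-7,1,-7)
replace slot 1: 2·(1+(-7)) − (-7) = -5 → (-5,1,-7)

-5,1,-7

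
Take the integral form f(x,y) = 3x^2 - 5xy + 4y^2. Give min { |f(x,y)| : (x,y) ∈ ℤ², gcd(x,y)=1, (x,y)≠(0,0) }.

translate: b→1 (≡-5 mod 6), so (3,-5,4)→(3,1,2)
flip: (3,1,2)→(2,-1,3)
reduced (well bottom): (2,-1,3) with a≤c, −a<b≤a
well minimum = a = 2

2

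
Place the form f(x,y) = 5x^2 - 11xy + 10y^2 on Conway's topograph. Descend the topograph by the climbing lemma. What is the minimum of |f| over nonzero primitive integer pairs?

translate: b→-1 (≡-11 mod 10), so (5,-11,10)→(5,-1,4)
flip: (5,-1,4)→(4,1,5)
reduced (well bottom): (4,1,5) with a≤c, −a<b≤a
well minimum = a = 4

4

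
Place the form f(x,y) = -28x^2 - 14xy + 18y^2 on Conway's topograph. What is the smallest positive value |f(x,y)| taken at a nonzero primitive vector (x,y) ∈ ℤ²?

descent: ρ → (18,14,-28)  [lands on river]
river: ρ → (-28,42,4)
river: ρ → (4,46,-6)
river: ρ → (-6,38,32)
river: ρ → (32,26,-12)
river: ρ → (-12,46,2)
river: ρ → (2,46,-12)
river: ρ → (-12,26,32)
river: ρ → (32,38,-6)
river: ρ → (-6,46,4)
river: ρ → (4,42,-28)
river: ρ → (-28,14,18)
river: ρ → (18,22,-24)
river: ρ → (-24,26,16)
river: ρ → (16,38,-12)
river: ρ → (-12,34,22)
river: ρ → (22,10,-24)
river: ρ → (-24,38,8)
river: ρ → (8,42,-14)
river: ρ → (-14,42,8)
river: ρ → (8,38,-24)
river: ρ → (-24,10,22)
river: ρ → (22,34,-12)
river: ρ → (-12,38,16)
river: ρ → (16,26,-24)
river: ρ → (-24,22,18)
closes: descent 1, river 26
min |a| on river = 2

2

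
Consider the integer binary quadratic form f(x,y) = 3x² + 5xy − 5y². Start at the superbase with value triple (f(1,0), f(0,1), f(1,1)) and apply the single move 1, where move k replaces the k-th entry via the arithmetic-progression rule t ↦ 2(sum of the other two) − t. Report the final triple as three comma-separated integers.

start (3,-5,3) = (f(1,0),f(0,1),f(1,1))
replace slot 1: 2·((-5)+3) − 3 = -7 → (-7,-5,3)

-7,-5,3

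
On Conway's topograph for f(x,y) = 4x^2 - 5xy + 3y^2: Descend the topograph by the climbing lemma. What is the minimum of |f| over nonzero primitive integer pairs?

translate: b→3 (≡-5 mod 8), so (4,-5,3)→(4,3,2)
flip: (4,3,2)→(2,-3,4)
translate: b→1 (≡-3 mod 4), so (2,-3,4)→(2,1,3)
reduced (well bottom): (2,1,3) with a≤c, −a<b≤a
well minimum = a = 2

2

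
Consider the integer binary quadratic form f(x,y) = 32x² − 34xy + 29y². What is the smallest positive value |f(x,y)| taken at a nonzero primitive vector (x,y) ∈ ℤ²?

translate: b→30 (≡-34 mod 64), so (32,-34,29)→(32,30,27)
flip: (32,30,27)→(27,-30,32)
translate: b→24 (≡-30 mod 54), so (27,-30,32)→(27,24,29)
reduced (well bottom): (27,24,29) with a≤c, −a<b≤a
well minimum = a = 27

27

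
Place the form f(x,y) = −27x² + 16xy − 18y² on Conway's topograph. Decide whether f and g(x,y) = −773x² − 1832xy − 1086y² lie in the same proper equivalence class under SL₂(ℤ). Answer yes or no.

D₁ = -1688, D₂ = -1688
f is negative-definite; reduce −f:
−f: flip: (27,-16,18)→(18,16,27)
−f: reduced (well bottom): (18,16,27) with a≤c, −a<b≤a
flip sign back: reduced form of f is (-18,-16,-27)
g is negative-definite; reduce −g:
−g: translate: b→286 (≡1832 mod 1546), so (773,1832,1086)→(773,286,27)
−g: flip: (773,286,27)→(27,-286,773)
−g: translate: b→-16 (≡-286 mod 54), so (27,-286,773)→(27,-16,18)
−g: flip: (27,-16,18)→(18,16,27)
−g: reduced (well bottom): (18,16,27) with a≤c, −a<b≤a
flip sign back: reduced form of g is (-18,-16,-27)
reduced forms (-18, -16, -27) vs (-18, -16, -27) ⇒ equivalent

yes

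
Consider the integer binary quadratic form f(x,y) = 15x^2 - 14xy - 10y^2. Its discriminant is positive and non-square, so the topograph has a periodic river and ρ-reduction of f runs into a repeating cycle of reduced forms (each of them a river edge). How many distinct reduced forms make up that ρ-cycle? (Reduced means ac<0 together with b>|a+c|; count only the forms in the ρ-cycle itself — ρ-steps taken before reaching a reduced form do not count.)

D = 796, ⌊√D⌋ = 28
descent: ρ → (-10,14,15)  [lands on river]
river: ρ → (15,16,-9)
river: ρ → (-9,20,11)
river: ρ → (11,24,-5)
river: ρ → (-5,26,6)
river: ρ → (6,22,-13)
river: ρ → (-13,4,15)
river: ρ → (15,26,-2)
river: ρ → (-2,26,15)
river: ρ → (15,4,-13)
river: ρ → (-13,22,6)
river: ρ → (6,26,-5)
river: ρ → (-5,24,11)
river: ρ → (11,20,-9)
river: ρ → (-9,16,15)
river: ρ → (15,14,-10)
river: ρ → (-10,26,3)
river: ρ → (3,28,-1)
river: ρ → (-1,28,3)
river: ρ → (3,26,-10)
ρ-cycle length = 20 (tail of 1 descent step not counted)

20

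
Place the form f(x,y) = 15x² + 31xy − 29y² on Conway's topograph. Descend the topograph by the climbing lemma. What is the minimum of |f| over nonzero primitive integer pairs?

river: ρ → (-29,27,17)
river: ρ → (17,41,-15)
river: ρ → (-15,49,5)
river: ρ → (5,51,-5)
river: ρ → (-5,49,15)
river: ρ → (15,41,-17)
river: ρ → (-17,27,29)
river: ρ → (29,31,-15)
river: ρ → (-15,29,31)
river: ρ → (31,33,-13)
river: ρ → (-13,45,13)
river: ρ → (13,33,-31)
river: ρ → (-31,29,15)
river: ρ → (15,31,-29)
closes: descent 0, river 14
min |a| on river = 5

5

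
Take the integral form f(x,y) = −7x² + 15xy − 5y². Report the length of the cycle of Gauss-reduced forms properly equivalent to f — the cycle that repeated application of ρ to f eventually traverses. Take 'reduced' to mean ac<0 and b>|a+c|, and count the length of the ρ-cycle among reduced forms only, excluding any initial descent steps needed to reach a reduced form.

D = 85, ⌊√D⌋ = 9
descent: ρ → (-5,5,3)  [lands on river]
river: ρ → (3,7,-3)
river: ρ → (-3,5,5)
river: ρ → (5,5,-3)
river: ρ → (-3,7,3)
river: ρ → (3,5,-5)
ρ-cycle length = 6 (tail of 1 descent step not counted)

6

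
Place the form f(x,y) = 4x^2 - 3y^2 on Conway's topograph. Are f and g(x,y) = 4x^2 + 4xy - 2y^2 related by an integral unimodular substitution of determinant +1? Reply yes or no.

D₁ = 48, D₂ = 48
river cycle of f (length 2): (-3, 6, 1), (1, 6, -3)
river cycle of g (length 2): (-2, 4, 4), (4, 4, -2)
cycles differ ⇒ inequivalent

no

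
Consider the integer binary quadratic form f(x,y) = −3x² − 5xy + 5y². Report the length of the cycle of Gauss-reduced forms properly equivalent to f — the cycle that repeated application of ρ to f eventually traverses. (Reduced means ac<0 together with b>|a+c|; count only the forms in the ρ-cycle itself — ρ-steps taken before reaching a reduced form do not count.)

D = 85, ⌊√D⌋ = 9
descent: ρ → (5,5,-3)  [lands on river]
river: ρ → (-3,7,3)
river: ρ → (3,5,-5)
river: ρ → (-5,5,3)
river: ρ → (3,7,-3)
river: ρ → (-3,5,5)
ρ-cycle length = 6 (tail of 1 descent step not counted)

6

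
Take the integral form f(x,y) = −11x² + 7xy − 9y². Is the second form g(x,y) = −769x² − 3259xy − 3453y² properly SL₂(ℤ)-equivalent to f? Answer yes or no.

D₁ = -347, D₂ = -347
f is negative-definite; reduce −f:
−f: flip: (11,-7,9)→(9,7,11)
−f: reduced (well bottom): (9,7,11) with a≤c, −a<b≤a
flip sign back: reduced form of f is (-9,-7,-11)
g is negative-definite; reduce −g:
−g: translate: b→183 (≡3259 mod 1538), so (769,3259,3453)→(769,183,11)
−g: flip: (769,183,11)→(11,-183,769)
−g: translate: b→-7 (≡-183 mod 22), so (11,-183,769)→(11,-7,9)
−g: flip: (11,-7,9)→(9,7,11)
−g: reduced (well bottom): (9,7,11) with a≤c, −a<b≤a
flip sign back: reduced form of g is (-9,-7,-11)
reduced forms (-9, -7, -11) vs (-9, -7, -11) ⇒ equivalent

yes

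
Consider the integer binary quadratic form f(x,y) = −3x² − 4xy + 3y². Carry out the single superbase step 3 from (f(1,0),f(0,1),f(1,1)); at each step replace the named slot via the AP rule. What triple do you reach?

start (-3,3,-4) = (f(1,0),f(0,1),f(1,1))
replace slot 3: 2·((-3)+3) − (-4) = 4 → (-3,3,4)

-3,3,4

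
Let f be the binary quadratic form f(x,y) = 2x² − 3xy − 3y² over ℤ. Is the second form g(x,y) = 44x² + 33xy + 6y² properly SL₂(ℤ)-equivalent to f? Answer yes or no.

D₁ = 33, D₂ = 33
river cycle of f (length 4): (-3, 3, 2), (2, 5, -1), (-1, 5, 2), (2, 3, -3)
river cycle of g (length 4): (-1, 5, 2), (2, 3, -3), (-3, 3, 2), (2, 5, -1)
cycles coincide ⇒ equivalent

yes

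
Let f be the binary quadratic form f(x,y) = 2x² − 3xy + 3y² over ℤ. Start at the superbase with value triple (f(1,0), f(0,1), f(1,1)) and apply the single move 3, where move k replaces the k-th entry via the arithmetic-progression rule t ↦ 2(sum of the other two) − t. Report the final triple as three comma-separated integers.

start (2,3,2) = (f(1,0),f(0,1),f(1,1))
replace slot 3: 2·(2+3) − 2 = 8 → (2,3,8)

2,3,8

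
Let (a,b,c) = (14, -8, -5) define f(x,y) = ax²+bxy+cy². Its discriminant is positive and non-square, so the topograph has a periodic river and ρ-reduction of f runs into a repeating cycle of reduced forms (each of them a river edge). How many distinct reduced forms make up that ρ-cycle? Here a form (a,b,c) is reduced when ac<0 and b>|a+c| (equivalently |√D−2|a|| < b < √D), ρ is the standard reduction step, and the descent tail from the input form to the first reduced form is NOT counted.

D = 344, ⌊√D⌋ = 18
descent: ρ → (-5,18,1)  [lands on river]
river: ρ → (1,18,-5)
river: ρ → (-5,12,10)
river: ρ → (10,8,-7)
river: ρ → (-7,6,11)
river: ρ → (11,16,-2)
river: ρ → (-2,16,11)
river: ρ → (11,6,-7)
river: ρ → (-7,8,10)
river: ρ → (10,12,-5)
ρ-cycle length = 10 (tail of 1 descent step not counted)

10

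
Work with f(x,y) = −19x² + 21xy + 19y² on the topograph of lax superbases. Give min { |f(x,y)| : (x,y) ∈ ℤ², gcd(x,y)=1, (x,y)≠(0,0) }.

river: ρ → (19,17,-21)
river: ρ → (-21,25,15)
river: ρ → (15,35,-11)
river: ρ → (-11,31,21)
river: ρ → (21,11,-21)
river: ρ → (-21,31,11)
river: ρ → (11,35,-15)
river: ρ → (-15,25,21)
river: ρ → (21,17,-19)
river: ρ → (-19,21,19)
closes: descent 0, river 10
min |a| on river = 11

11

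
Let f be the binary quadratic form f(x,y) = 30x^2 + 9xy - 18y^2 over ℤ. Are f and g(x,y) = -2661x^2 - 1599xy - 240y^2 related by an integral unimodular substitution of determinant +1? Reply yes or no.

D₁ = 2241, D₂ = 2241
river cycle of f (length 16): (-18, 27, 21), (21, 15, -24), (-24, 33, 12), (12, 39, -15), (-15, 21, 30), (30, 39, -6), (-6, 45, 9), (9, 45, -6), (-6, 39, 30), (30, 21, -15), … (6 more)
river cycle of g (length 16): (-24, 33, 12), (12, 39, -15), (-15, 21, 30), (30, 39, -6), (-6, 45, 9), (9, 45, -6), (-6, 39, 30), (30, 21, -15), (-15, 39, 12), (12, 33, -24), … (6 more)
cycles coincide ⇒ equivalent

yes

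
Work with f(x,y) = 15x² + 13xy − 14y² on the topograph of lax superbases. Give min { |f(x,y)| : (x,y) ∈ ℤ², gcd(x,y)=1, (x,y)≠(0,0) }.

river: ρ → (-14,15,14)
river: ρ → (14,13,-15)
river: ρ → (-15,17,12)
river: ρ → (12,31,-1)
river: ρ → (-1,31,12)
river: ρ → (12,17,-15)
river: ρ → (-15,13,14)
river: ρ → (14,15,-14)
river: ρ → (-14,13,15)
river: ρ → (15,17,-12)
river: ρ → (-12,31,1)
river: ρ → (1,31,-12)
river: ρ → (-12,17,15)
river: ρ → (15,13,-14)
closes: descent 0, river 14
min |a| on river = 1

1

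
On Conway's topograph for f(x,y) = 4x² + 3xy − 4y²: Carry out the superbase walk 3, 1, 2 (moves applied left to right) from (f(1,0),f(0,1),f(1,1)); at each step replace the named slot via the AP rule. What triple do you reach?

start (4,-4,3) = (f(1,0),f(0,1),f(1,1))
replace slot 3: 2·(4+(-4)) − 3 = -3 → (4,-4,-3)
replace slot 1: 2·((-4)+(-3)) − 4 = -18 → (-18,-4,-3)
replace slot 2: 2·((-18)+(-3)) − (-4) = -38 → (-18,-38,-3)

-18,-38,-3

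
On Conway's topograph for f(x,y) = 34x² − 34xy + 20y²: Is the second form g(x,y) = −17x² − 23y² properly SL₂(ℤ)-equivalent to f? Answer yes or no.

D₁ = -1564, D₂ = -1564
f: translate: b→34 (≡-34 mod 68), so (34,-34,20)→(34,34,20)
f: flip: (34,34,20)→(20,-34,34)
f: translate: b→6 (≡-34 mod 40), so (20,-34,34)→(20,6,20)
f: reduced (well bottom): (20,6,20) with a≤c, −a<b≤a
g is negative-definite; reduce −g:
−g: reduced (well bottom): (17,0,23) with a≤c, −a<b≤a
flip sign back: reduced form of g is (-17,0,-23)
reduced forms (20, 6, 20) vs (-17, 0, -23) ⇒ inequivalent

no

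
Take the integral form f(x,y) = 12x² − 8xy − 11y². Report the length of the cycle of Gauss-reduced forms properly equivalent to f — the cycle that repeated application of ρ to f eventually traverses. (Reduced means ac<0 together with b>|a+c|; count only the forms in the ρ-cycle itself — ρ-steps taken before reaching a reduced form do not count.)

D = 592, ⌊√D⌋ = 24
descent: ρ → (-11,8,12)  [lands on river]
river: ρ → (12,16,-7)
river: ρ → (-7,12,16)
river: ρ → (16,20,-3)
river: ρ → (-3,22,9)
river: ρ → (9,14,-11)
ρ-cycle length = 6 (tail of 1 descent step not counted)

6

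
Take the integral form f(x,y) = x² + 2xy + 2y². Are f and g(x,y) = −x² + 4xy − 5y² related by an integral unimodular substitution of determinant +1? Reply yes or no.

D₁ = -4, D₂ = -4
f: translate: b→0 (≡2 mod 2), so (1,2,2)→(1,0,1)
f: reduced (well bottom): (1,0,1) with a≤c, −a<b≤a
g is negative-definite; reduce −g:
−g: translate: b→0 (≡-4 mod 2), so (1,-4,5)→(1,0,1)
−g: reduced (well bottom): (1,0,1) with a≤c, −a<b≤a
flip sign back: reduced form of g is (-1,0,-1)
reduced forms (1, 0, 1) vs (-1, 0, -1) ⇒ inequivalent

no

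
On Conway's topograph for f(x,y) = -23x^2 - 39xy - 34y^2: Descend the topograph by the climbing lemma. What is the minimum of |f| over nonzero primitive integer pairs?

translate: b→-7 (≡39 mod 46), so (23,39,34)→(23,-7,18)
flip: (23,-7,18)→(18,7,23)
reduced (well bottom): (18,7,23) with a≤c, −a<b≤a
well minimum |f| = |-18| = 18 (negative-definite)

18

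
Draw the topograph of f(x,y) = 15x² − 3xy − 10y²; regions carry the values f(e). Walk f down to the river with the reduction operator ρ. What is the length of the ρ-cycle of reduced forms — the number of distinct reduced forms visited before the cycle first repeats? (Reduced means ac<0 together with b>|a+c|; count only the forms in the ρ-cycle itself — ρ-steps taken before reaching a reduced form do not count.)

D = 609, ⌊√D⌋ = 24
descent: ρ → (-10,23,2)  [lands on river]
river: ρ → (2,21,-21)
river: ρ → (-21,21,2)
river: ρ → (2,23,-10)
river: ρ → (-10,17,8)
river: ρ → (8,15,-12)
river: ρ → (-12,9,11)
river: ρ → (11,13,-10)
river: ρ → (-10,7,14)
river: ρ → (14,21,-3)
river: ρ → (-3,21,14)
river: ρ → (14,7,-10)
river: ρ → (-10,13,11)
river: ρ → (11,9,-12)
river: ρ → (-12,15,8)
river: ρ → (8,17,-10)
ρ-cycle length = 16 (tail of 1 descent step not counted)

16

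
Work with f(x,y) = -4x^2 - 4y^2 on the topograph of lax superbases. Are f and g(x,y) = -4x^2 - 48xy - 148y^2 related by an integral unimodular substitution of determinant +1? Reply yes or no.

D₁ = -64, D₂ = -64
f is negative-definite; reduce −f:
−f: reduced (well bottom): (4,0,4) with a≤c, −a<b≤a
flip sign back: reduced form of f is (-4,0,-4)
g is negative-definite; reduce −g:
−g: translate: b→0 (≡48 mod 8), so (4,48,148)→(4,0,4)
−g: reduced (well bottom): (4,0,4) with a≤c, −a<b≤a
flip sign back: reduced form of g is (-4,0,-4)
reduced forms (-4, 0, -4) vs (-4, 0, -4) ⇒ equivalent

yes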